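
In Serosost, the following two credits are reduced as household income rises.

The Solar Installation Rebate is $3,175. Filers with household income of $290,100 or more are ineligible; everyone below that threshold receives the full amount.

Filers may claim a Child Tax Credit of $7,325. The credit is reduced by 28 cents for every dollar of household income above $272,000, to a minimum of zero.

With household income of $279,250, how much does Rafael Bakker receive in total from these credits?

Solar Installation Rebate: $279,250 is below the $290,100 cutoff, so the full $3,175 applies.
Child Tax Credit: 28% of the $7,250 excess over $272,000 is $2,030; credit = $7,325 − $2,030 = $5,295.
Total: $3,175 + $5,295 = $8,470.

$8,470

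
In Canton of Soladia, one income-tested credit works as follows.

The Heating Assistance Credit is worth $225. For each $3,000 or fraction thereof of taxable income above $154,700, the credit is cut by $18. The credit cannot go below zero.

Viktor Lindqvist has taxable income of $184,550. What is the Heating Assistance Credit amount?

$45

Heating Assistance Credit: income exceeds $154,700 by $29,850, which is 10 full-or-partial $3,000 increments; reduction = 10 × $18 = $180, leaving $45.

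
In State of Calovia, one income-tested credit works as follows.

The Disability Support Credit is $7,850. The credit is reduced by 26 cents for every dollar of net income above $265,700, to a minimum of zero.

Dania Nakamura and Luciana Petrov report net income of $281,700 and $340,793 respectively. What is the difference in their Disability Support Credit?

$3,690

Dania ($281,700): Disability Support Credit: 26% of the $16,000 excess over $265,700 is $4,160; credit = $7,850 − $4,160 = $3,690.
Luciana ($340,793): Disability Support Credit: 26% of the $75,093 excess over $265,700 is $19,524.18 ≥ base, so the credit is $0.
Difference: |$3,690 − $0| = $3,690.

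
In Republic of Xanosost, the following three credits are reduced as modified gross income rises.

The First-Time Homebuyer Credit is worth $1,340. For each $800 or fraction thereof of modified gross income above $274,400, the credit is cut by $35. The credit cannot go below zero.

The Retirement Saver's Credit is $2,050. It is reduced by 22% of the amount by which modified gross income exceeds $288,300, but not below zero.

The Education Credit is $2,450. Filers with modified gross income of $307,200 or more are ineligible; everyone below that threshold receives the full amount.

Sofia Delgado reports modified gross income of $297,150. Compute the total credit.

First-Time Homebuyer Credit: income exceeds $274,400 by $22,750, which is 29 full-or-partial $800 increments; reduction = 29 × $35 = $1,015, leaving $325.
Retirement Saver's Credit: 22% of the $8,850 excess over $288,300 is $1,947; credit = $2,050 − $1,947 = $103.
Education Credit: $297,150 is below the $307,200 cutoff, so the full $2,450 applies.
Total: $325 + $103 + $2,450 = $2,878.

$2,878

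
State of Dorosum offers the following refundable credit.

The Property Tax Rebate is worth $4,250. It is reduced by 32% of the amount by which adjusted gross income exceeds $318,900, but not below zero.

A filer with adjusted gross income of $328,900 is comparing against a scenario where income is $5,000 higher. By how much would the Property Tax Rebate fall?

$1,050

At $328,900 — 32% of the $10,000 excess over $318,900 is $3,200; credit = $4,250 − $3,200 = $1,050.
At $333,900 — 32% of the $15,000 excess over $318,900 is $4,800 ≥ base, so the credit is $0.
Lost: $1,050 − $0 = $1,050.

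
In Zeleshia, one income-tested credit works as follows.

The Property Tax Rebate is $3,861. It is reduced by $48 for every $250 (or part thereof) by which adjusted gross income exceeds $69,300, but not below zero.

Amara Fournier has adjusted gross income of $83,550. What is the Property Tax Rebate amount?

$1,125

Property Tax Rebate: income exceeds $69,300 by $14,250, which is 57 full-or-partial $250 increments; reduction = 57 × $48 = $2,736, leaving $1,125.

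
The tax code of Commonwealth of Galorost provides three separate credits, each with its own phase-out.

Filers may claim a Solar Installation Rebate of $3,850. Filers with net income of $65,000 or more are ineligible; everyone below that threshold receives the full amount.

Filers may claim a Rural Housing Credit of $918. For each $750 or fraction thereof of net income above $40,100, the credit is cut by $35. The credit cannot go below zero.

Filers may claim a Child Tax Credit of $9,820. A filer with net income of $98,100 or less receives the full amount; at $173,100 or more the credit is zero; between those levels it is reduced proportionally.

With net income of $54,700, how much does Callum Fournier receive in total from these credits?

Solar Installation Rebate: $54,700 is below the $65,000 cutoff, so the full $3,850 applies.
Rural Housing Credit: income exceeds $40,100 by $14,600, which is 20 full-or-partial $750 increments; reduction = 20 × $35 = $700, leaving $218.
Child Tax Credit: $54,700 is at or below the $98,100 threshold, so the full $9,820 applies.
Total: $3,850 + $218 + $9,820 = $13,888.

$13,888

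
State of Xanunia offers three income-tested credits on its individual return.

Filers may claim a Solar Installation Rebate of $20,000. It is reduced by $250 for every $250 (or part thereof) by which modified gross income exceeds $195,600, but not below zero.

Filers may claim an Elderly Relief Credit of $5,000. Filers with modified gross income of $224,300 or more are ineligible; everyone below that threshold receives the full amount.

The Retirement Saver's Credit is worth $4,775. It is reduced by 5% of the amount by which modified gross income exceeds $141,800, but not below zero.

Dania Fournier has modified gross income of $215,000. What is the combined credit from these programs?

Solar Installation Rebate: income exceeds $195,600 by $19,400, which is 78 full-or-partial $250 increments; reduction = 78 × $250 = $19,500, leaving $500.
Elderly Relief Credit: $215,000 is below the $224,300 cutoff, so the full $5,000 applies.
Retirement Saver's Credit: 5% of the $73,200 excess over $141,800 is $3,660; credit = $4,775 − $3,660 = $1,115.
Total: $500 + $5,000 + $1,115 = $6,615.

$6,615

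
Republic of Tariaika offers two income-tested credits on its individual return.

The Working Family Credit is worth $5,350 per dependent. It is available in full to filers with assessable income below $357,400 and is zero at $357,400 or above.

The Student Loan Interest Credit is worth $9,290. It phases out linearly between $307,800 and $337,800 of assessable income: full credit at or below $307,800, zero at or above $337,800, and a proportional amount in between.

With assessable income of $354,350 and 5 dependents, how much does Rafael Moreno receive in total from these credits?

$26,750

Working Family Credit: base = 5 × $5,350 = $26,750. $354,350 is below the $357,400 cutoff, so the full $26,750 applies.
Student Loan Interest Credit: $354,350 is at or above $337,800, so the credit is $0.
Total: $26,750 + $0 = $26,750.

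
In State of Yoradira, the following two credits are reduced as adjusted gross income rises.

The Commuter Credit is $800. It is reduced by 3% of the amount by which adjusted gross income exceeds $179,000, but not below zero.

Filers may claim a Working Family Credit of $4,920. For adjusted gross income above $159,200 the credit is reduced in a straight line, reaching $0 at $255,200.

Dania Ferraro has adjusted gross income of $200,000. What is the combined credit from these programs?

$2,999

Commuter Credit: 3% of the $21,000 excess over $179,000 is $630; credit = $800 − $630 = $170.
Working Family Credit: $200,000 is $40,800 into a $96,000 phase-out range, leaving 55,200/96,000 of the credit: $4,920 × 55,200/96,000 = $2,829.
Total: $170 + $2,829 = $2,999.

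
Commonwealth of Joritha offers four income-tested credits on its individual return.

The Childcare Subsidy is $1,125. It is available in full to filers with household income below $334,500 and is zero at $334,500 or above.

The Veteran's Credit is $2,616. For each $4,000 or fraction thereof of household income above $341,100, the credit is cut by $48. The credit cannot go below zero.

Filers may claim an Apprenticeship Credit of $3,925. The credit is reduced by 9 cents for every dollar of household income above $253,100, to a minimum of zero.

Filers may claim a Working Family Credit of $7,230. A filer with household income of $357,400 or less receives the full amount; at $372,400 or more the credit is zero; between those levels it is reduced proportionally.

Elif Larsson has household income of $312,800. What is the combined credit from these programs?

Childcare Subsidy: $312,800 is below the $334,500 cutoff, so the full $1,125 applies.
Veteran's Credit: $312,800 is at or below the $341,100 threshold, so the full $2,616 applies.
Apprenticeship Credit: 9% of the $59,700 excess over $253,100 is $5,373 ≥ base, so the credit is $0.
Working Family Credit: $312,800 is at or below the $357,400 threshold, so the full $7,230 applies.
Total: $1,125 + $2,616 + $0 + $7,230 = $10,971.

$10,971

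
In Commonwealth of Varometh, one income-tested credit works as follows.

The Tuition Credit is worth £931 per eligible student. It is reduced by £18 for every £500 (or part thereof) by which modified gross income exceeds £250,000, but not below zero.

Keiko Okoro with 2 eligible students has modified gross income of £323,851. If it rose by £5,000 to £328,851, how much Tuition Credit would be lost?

At £323,851 — base = 2 × £931 = £1,862. income exceeds £250,000 by £73,851 → 148 increments × £18 = £2,664 ≥ base, so the credit is £0.
At £328,851 — base = 2 × £931 = £1,862. income exceeds £250,000 by £78,851 → 158 increments × £18 = £2,844 ≥ base, so the credit is £0.
Lost: £0 − £0 = £0.

£0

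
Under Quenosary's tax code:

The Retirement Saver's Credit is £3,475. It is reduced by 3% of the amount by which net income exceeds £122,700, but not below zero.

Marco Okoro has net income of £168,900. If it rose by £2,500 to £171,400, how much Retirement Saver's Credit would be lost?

At £168,900 — 3% of the £46,200 excess over £122,700 is £1,386; credit = £3,475 − £1,386 = £2,089.
At £171,400 — 3% of the £48,700 excess over £122,700 is £1,461; credit = £3,475 − £1,461 = £2,014.
Lost: £2,089 − £2,014 = £75.

£75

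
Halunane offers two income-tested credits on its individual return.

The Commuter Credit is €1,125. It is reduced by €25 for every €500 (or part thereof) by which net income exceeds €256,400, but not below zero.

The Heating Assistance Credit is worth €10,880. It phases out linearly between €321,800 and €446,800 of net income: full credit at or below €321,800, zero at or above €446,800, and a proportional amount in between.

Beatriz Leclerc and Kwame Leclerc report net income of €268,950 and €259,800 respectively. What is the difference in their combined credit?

Beatriz (€268,950): Commuter Credit: income exceeds €256,400 by €12,550, which is 26 full-or-partial €500 increments; reduction = 26 × €25 = €650, leaving €475. Heating Assistance Credit: €268,950 is at or below the €321,800 threshold, so the full €10,880 applies. total €475 + €10,880 = €11,355
Kwame (€259,800): Commuter Credit: income exceeds €256,400 by €3,400, which is 7 full-or-partial €500 increments; reduction = 7 × €25 = €175, leaving €950. Heating Assistance Credit: €259,800 is at or below the €321,800 threshold, so the full €10,880 applies. total €950 + €10,880 = €11,830
Difference: |€11,355 − €11,830| = €475.

€475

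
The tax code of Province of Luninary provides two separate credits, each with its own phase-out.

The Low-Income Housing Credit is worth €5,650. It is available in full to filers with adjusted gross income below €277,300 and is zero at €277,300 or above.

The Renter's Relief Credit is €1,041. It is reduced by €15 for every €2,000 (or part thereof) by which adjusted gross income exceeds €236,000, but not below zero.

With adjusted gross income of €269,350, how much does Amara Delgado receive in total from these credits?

Low-Income Housing Credit: €269,350 is below the €277,300 cutoff, so the full €5,650 applies.
Renter's Relief Credit: income exceeds €236,000 by €33,350, which is 17 full-or-partial €2,000 increments; reduction = 17 × €15 = €255, leaving €786.
Total: €5,650 + €786 = €6,436.

€6,436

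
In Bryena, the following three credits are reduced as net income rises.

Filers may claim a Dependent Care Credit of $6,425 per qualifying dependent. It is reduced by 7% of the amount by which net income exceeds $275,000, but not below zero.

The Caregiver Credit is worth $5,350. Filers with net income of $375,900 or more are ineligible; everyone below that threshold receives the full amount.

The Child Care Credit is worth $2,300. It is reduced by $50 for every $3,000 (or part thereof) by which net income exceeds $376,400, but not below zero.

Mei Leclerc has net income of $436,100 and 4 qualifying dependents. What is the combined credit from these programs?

$15,723

Dependent Care Credit: base = 4 × $6,425 = $25,700. 7% of the $161,100 excess over $275,000 is $11,277; credit = $25,700 − $11,277 = $14,423.
Caregiver Credit: $436,100 meets or exceeds the $375,900 cutoff, so the credit is $0.
Child Care Credit: income exceeds $376,400 by $59,700, which is 20 full-or-partial $3,000 increments; reduction = 20 × $50 = $1,000, leaving $1,300.
Total: $14,423 + $0 + $1,300 = $15,723.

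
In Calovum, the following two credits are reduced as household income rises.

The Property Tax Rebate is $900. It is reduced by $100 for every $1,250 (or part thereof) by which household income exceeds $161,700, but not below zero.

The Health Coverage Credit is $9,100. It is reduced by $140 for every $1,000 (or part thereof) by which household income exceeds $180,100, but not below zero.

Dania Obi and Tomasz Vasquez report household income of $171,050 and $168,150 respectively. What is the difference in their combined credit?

$200

Dania ($171,050): Property Tax Rebate: income exceeds $161,700 by $9,350, which is 8 full-or-partial $1,250 increments; reduction = 8 × $100 = $800, leaving $100. Health Coverage Credit: $171,050 is at or below the $180,100 threshold, so the full $9,100 applies. total $100 + $9,100 = $9,200
Tomasz ($168,150): Property Tax Rebate: income exceeds $161,700 by $6,450, which is 6 full-or-partial $1,250 increments; reduction = 6 × $100 = $600, leaving $300. Health Coverage Credit: $168,150 is at or below the $180,100 threshold, so the full $9,100 applies. total $300 + $9,100 = $9,400
Difference: |$9,200 − $9,400| = $200.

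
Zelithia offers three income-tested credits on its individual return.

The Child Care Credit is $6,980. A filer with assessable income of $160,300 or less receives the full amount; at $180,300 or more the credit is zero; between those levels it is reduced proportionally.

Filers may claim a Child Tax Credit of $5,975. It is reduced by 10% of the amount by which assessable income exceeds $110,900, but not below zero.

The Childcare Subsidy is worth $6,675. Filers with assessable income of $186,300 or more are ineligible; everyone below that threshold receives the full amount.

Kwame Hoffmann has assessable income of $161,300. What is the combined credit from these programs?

Child Care Credit: $161,300 is $1,000 into a $20,000 phase-out range, leaving 19,000/20,000 of the credit: $6,980 × 19,000/20,000 = $6,631.
Child Tax Credit: 10% of the $50,400 excess over $110,900 is $5,040; credit = $5,975 − $5,040 = $935.
Childcare Subsidy: $161,300 is below the $186,300 cutoff, so the full $6,675 applies.
Total: $6,631 + $935 + $6,675 = $14,241.

$14,241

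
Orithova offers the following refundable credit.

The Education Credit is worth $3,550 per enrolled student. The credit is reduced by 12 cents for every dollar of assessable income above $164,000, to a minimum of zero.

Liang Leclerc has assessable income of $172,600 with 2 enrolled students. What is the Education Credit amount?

$6,068

Education Credit: base = 2 × $3,550 = $7,100. 12% of the $8,600 excess over $164,000 is $1,032; credit = $7,100 − $1,032 = $6,068.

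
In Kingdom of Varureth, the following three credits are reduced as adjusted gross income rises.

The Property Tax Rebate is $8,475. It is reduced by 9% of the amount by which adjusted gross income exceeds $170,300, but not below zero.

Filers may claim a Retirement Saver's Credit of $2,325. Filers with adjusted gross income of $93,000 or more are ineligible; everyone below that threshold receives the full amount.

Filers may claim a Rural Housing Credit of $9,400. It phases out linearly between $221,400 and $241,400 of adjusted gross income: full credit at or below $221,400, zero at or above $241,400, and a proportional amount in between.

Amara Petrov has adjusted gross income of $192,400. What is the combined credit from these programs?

Property Tax Rebate: 9% of the $22,100 excess over $170,300 is $1,989; credit = $8,475 − $1,989 = $6,486.
Retirement Saver's Credit: $192,400 meets or exceeds the $93,000 cutoff, so the credit is $0.
Rural Housing Credit: $192,400 is at or below the $221,400 threshold, so the full $9,400 applies.
Total: $6,486 + $0 + $9,400 = $15,886.

$15,886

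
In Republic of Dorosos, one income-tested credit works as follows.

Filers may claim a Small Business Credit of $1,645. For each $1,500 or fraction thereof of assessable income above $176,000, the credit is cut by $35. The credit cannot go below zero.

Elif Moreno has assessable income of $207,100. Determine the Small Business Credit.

$910

Small Business Credit: income exceeds $176,000 by $31,100, which is 21 full-or-partial $1,500 increments; reduction = 21 × $35 = $735, leaving $910.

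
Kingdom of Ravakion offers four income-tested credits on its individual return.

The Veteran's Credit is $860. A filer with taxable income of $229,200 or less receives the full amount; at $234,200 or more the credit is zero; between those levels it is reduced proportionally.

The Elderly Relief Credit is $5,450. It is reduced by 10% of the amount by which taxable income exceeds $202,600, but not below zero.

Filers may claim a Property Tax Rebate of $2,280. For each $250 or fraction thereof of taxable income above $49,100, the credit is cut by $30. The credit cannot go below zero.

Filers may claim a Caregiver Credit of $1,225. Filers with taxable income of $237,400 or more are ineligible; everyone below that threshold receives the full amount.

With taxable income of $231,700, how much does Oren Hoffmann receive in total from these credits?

$4,195

Veteran's Credit: $231,700 is $2,500 into a $5,000 phase-out range, leaving 2,500/5,000 of the credit: $860 × 2,500/5,000 = $430.
Elderly Relief Credit: 10% of the $29,100 excess over $202,600 is $2,910; credit = $5,450 − $2,910 = $2,540.
Property Tax Rebate: income exceeds $49,100 by $182,600 → 731 increments × $30 = $21,930 ≥ base, so the credit is $0.
Caregiver Credit: $231,700 is below the $237,400 cutoff, so the full $1,225 applies.
Total: $430 + $2,540 + $0 + $1,225 = $4,195.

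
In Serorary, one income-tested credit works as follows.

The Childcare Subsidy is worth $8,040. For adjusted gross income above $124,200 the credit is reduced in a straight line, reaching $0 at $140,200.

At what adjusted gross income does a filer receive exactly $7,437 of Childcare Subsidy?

$7,437 is 7,437/8,040 of the full $8,040, so 603/8,040 of the $16,000 range has been used: income = $124,200 + $16,000 × 603/8,040 = $125,400.

$125,400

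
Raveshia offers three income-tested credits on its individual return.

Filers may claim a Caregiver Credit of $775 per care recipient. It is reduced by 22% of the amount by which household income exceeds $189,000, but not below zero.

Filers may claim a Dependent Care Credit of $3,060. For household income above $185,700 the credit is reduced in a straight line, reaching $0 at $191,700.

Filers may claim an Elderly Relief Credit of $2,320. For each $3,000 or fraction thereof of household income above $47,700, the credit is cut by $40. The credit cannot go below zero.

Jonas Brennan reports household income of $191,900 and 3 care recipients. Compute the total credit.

$2,047

Caregiver Credit: base = 3 × $775 = $2,325. 22% of the $2,900 excess over $189,000 is $638; credit = $2,325 − $638 = $1,687.
Dependent Care Credit: $191,900 is at or above $191,700, so the credit is $0.
Elderly Relief Credit: income exceeds $47,700 by $144,200, which is 49 full-or-partial $3,000 increments; reduction = 49 × $40 = $1,960, leaving $360.
Total: $1,687 + $0 + $360 = $2,047.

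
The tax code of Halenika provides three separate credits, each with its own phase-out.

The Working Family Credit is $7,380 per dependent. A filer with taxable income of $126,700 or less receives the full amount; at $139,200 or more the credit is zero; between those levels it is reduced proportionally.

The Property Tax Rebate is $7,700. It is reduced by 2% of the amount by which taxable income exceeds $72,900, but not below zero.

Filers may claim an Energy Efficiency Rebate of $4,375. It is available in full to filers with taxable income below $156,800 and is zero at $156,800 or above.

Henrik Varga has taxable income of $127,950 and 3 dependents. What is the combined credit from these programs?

$30,900

Working Family Credit: base = 3 × $7,380 = $22,140. $127,950 is $1,250 into a $12,500 phase-out range, leaving 11,250/12,500 of the credit: $22,140 × 11,250/12,500 = $19,926.
Property Tax Rebate: 2% of the $55,050 excess over $72,900 is $1,101; credit = $7,700 − $1,101 = $6,599.
Energy Efficiency Rebate: $127,950 is below the $156,800 cutoff, so the full $4,375 applies.
Total: $19,926 + $6,599 + $4,375 = $30,900.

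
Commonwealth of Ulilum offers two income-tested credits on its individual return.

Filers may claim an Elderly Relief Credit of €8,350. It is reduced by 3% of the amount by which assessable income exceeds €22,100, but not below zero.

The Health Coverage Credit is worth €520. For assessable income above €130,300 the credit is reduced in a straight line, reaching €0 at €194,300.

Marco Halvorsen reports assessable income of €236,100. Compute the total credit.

Elderly Relief Credit: 3% of the €214,000 excess over €22,100 is €6,420; credit = €8,350 − €6,420 = €1,930.
Health Coverage Credit: €236,100 is at or above €194,300, so the credit is €0.
Total: €1,930 + €0 = €1,930.

€1,930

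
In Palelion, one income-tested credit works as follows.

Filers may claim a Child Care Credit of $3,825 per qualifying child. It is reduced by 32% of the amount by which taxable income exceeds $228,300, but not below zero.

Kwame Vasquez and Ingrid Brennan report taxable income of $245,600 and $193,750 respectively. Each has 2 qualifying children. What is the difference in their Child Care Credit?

Kwame ($245,600): Child Care Credit: base = 2 × $3,825 = $7,650. 32% of the $17,300 excess over $228,300 is $5,536; credit = $7,650 − $5,536 = $2,114.
Ingrid ($193,750): Child Care Credit: base = 2 × $3,825 = $7,650. $193,750 is at or below the $228,300 threshold, so the full $7,650 applies.
Difference: |$2,114 − $7,650| = $5,536.

$5,536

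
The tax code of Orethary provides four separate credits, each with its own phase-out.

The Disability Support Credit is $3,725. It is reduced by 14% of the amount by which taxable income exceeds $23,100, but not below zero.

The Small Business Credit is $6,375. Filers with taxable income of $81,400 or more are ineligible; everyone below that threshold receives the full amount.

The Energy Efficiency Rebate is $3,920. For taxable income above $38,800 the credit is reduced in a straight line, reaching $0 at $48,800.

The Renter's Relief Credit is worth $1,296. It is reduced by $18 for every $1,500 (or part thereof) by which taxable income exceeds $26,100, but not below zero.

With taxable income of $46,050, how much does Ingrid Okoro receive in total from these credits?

$9,009

Disability Support Credit: 14% of the $22,950 excess over $23,100 is $3,213; credit = $3,725 − $3,213 = $512.
Small Business Credit: $46,050 is below the $81,400 cutoff, so the full $6,375 applies.
Energy Efficiency Rebate: $46,050 is $7,250 into a $10,000 phase-out range, leaving 2,750/10,000 of the credit: $3,920 × 2,750/10,000 = $1,078.
Renter's Relief Credit: income exceeds $26,100 by $19,950, which is 14 full-or-partial $1,500 increments; reduction = 14 × $18 = $252, leaving $1,044.
Total: $512 + $6,375 + $1,078 + $1,044 = $9,009.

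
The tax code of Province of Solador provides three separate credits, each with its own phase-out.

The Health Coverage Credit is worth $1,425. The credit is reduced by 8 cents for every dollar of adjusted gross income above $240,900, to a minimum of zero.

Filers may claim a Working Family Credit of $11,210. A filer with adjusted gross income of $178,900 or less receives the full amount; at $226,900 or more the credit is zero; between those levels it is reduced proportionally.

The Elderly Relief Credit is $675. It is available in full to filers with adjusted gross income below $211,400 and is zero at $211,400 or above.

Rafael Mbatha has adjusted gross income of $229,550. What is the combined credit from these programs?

$1,425

Health Coverage Credit: $229,550 is at or below the $240,900 threshold, so the full $1,425 applies.
Working Family Credit: $229,550 is at or above $226,900, so the credit is $0.
Elderly Relief Credit: $229,550 meets or exceeds the $211,400 cutoff, so the credit is $0.
Total: $1,425 + $0 + $0 = $1,425.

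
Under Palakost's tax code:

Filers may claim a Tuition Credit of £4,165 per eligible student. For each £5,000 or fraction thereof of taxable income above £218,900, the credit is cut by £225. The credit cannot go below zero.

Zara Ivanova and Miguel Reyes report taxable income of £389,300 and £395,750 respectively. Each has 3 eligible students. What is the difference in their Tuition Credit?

£225

Zara (£389,300): Tuition Credit: base = 3 × £4,165 = £12,495. income exceeds £218,900 by £170,400, which is 35 full-or-partial £5,000 increments; reduction = 35 × £225 = £7,875, leaving £4,620.
Miguel (£395,750): Tuition Credit: base = 3 × £4,165 = £12,495. income exceeds £218,900 by £176,850, which is 36 full-or-partial £5,000 increments; reduction = 36 × £225 = £8,100, leaving £4,395.
Difference: |£4,620 − £4,395| = £225.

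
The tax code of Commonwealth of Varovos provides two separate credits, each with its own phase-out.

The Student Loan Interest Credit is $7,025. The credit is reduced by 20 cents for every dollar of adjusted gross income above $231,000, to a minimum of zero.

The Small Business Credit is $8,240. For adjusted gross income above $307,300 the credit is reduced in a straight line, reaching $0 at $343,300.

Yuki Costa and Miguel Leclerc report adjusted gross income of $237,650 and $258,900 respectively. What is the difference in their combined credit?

Yuki ($237,650): Student Loan Interest Credit: 20% of the $6,650 excess over $231,000 is $1,330; credit = $7,025 − $1,330 = $5,695. Small Business Credit: $237,650 is at or below the $307,300 threshold, so the full $8,240 applies. total $5,695 + $8,240 = $13,935
Miguel ($258,900): Student Loan Interest Credit: 20% of the $27,900 excess over $231,000 is $5,580; credit = $7,025 − $5,580 = $1,445. Small Business Credit: $258,900 is at or below the $307,300 threshold, so the full $8,240 applies. total $1,445 + $8,240 = $9,685
Difference: |$13,935 − $9,685| = $4,250.

$4,250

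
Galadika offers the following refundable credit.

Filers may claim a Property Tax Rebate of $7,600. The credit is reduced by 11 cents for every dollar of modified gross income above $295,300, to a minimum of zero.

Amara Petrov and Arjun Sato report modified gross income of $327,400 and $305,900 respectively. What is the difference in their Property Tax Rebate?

$2,365

Amara ($327,400): Property Tax Rebate: 11% of the $32,100 excess over $295,300 is $3,531; credit = $7,600 − $3,531 = $4,069.
Arjun ($305,900): Property Tax Rebate: 11% of the $10,600 excess over $295,300 is $1,166; credit = $7,600 − $1,166 = $6,434.
Difference: |$4,069 − $6,434| = $2,365.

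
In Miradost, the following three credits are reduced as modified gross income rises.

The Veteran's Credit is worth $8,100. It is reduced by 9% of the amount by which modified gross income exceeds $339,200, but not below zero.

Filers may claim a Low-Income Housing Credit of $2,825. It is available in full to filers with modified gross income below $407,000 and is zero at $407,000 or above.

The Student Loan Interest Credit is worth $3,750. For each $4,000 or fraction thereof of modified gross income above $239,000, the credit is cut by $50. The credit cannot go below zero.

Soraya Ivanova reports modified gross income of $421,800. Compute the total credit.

Veteran's Credit: 9% of the $82,600 excess over $339,200 is $7,434; credit = $8,100 − $7,434 = $666.
Low-Income Housing Credit: $421,800 meets or exceeds the $407,000 cutoff, so the credit is $0.
Student Loan Interest Credit: income exceeds $239,000 by $182,800, which is 46 full-or-partial $4,000 increments; reduction = 46 × $50 = $2,300, leaving $1,450.
Total: $666 + $0 + $1,450 = $2,116.

$2,116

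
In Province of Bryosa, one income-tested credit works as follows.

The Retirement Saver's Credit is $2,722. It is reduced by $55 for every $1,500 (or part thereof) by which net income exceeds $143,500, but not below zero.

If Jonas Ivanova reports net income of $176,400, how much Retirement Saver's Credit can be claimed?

Retirement Saver's Credit: income exceeds $143,500 by $32,900, which is 22 full-or-partial $1,500 increments; reduction = 22 × $55 = $1,210, leaving $1,512.

$1,512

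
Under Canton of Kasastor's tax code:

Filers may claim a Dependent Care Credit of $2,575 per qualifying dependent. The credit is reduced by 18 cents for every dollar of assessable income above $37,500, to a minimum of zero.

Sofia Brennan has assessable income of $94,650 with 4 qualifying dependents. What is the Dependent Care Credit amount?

Dependent Care Credit: base = 4 × $2,575 = $10,300. 18% of the $57,150 excess over $37,500 is $10,287; credit = $10,300 − $10,287 = $13.

$13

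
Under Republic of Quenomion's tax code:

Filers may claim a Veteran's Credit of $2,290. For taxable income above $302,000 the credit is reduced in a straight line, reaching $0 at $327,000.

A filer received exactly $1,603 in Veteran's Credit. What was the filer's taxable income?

$1,603 is 1,603/2,290 of the full $2,290, so 687/2,290 of the $25,000 range has been used: income = $302,000 + $25,000 × 687/2,290 = $309,500.

$309,500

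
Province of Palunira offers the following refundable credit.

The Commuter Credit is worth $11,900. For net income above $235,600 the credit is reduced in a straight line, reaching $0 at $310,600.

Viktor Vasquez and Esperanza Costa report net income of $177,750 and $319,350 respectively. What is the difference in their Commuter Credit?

$11,900

Viktor ($177,750): Commuter Credit: $177,750 is at or below the $235,600 threshold, so the full $11,900 applies.
Esperanza ($319,350): Commuter Credit: $319,350 is at or above $310,600, so the credit is $0.
Difference: |$11,900 − $0| = $11,900.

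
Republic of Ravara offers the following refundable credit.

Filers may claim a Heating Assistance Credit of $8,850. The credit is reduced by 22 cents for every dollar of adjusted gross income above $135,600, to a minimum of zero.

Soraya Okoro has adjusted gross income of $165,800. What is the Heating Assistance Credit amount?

Heating Assistance Credit: 22% of the $30,200 excess over $135,600 is $6,644; credit = $8,850 − $6,644 = $2,206.

$2,206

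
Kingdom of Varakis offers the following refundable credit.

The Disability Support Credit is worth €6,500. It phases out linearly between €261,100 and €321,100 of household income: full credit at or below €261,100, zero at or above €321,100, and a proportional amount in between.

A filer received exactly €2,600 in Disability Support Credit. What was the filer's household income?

€2,600 is 2,600/6,500 of the full €6,500, so 3,900/6,500 of the €60,000 range has been used: income = €261,100 + €60,000 × 3,900/6,500 = €297,100.

€297,100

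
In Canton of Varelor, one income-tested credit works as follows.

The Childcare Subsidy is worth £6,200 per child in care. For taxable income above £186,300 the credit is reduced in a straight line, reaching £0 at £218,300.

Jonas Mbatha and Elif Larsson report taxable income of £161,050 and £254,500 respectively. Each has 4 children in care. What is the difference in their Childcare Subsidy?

£24,800

Jonas (£161,050): Childcare Subsidy: base = 4 × £6,200 = £24,800. £161,050 is at or below the £186,300 threshold, so the full £24,800 applies.
Elif (£254,500): Childcare Subsidy: base = 4 × £6,200 = £24,800. £254,500 is at or above £218,300, so the credit is £0.
Difference: |£24,800 − £0| = £24,800.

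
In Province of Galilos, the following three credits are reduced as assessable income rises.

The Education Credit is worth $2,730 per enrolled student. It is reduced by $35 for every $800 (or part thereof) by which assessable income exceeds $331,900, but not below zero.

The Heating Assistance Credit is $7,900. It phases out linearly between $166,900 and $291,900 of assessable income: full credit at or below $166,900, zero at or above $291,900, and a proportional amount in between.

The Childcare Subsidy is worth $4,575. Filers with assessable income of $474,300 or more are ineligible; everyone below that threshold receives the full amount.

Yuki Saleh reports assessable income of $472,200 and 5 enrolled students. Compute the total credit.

$12,065

Education Credit: base = 5 × $2,730 = $13,650. income exceeds $331,900 by $140,300, which is 176 full-or-partial $800 increments; reduction = 176 × $35 = $6,160, leaving $7,490.
Heating Assistance Credit: $472,200 is at or above $291,900, so the credit is $0.
Childcare Subsidy: $472,200 is below the $474,300 cutoff, so the full $4,575 applies.
Total: $7,490 + $0 + $4,575 = $12,065.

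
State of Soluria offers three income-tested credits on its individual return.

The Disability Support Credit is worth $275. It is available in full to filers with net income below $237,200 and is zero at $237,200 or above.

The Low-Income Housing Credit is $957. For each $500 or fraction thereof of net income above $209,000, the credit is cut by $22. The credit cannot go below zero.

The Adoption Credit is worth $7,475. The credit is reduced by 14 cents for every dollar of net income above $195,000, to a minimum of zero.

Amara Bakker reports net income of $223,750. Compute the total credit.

Disability Support Credit: $223,750 is below the $237,200 cutoff, so the full $275 applies.
Low-Income Housing Credit: income exceeds $209,000 by $14,750, which is 30 full-or-partial $500 increments; reduction = 30 × $22 = $660, leaving $297.
Adoption Credit: 14% of the $28,750 excess over $195,000 is $4,025; credit = $7,475 − $4,025 = $3,450.
Total: $275 + $297 + $3,450 = $4,022.

$4,022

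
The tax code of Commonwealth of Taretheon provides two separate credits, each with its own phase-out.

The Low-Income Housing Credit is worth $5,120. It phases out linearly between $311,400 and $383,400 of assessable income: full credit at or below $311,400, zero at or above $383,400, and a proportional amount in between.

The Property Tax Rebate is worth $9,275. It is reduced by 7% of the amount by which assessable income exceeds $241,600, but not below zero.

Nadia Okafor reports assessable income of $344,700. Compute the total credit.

$4,810

Low-Income Housing Credit: $344,700 is $33,300 into a $72,000 phase-out range, leaving 38,700/72,000 of the credit: $5,120 × 38,700/72,000 = $2,752.
Property Tax Rebate: 7% of the $103,100 excess over $241,600 is $7,217; credit = $9,275 − $7,217 = $2,058.
Total: $2,752 + $2,058 = $4,810.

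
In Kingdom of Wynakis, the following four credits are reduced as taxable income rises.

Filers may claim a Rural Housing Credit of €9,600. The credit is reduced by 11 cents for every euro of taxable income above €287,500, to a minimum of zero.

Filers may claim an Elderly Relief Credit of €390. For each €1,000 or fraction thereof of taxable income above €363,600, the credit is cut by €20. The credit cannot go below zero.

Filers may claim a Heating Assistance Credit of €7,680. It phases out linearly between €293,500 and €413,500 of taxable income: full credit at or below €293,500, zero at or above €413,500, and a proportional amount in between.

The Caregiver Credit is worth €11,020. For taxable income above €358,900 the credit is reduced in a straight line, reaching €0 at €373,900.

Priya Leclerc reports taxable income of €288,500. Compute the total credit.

Rural Housing Credit: 11% of the €1,000 excess over €287,500 is €110; credit = €9,600 − €110 = €9,490.
Elderly Relief Credit: €288,500 is at or below the €363,600 threshold, so the full €390 applies.
Heating Assistance Credit: €288,500 is at or below the €293,500 threshold, so the full €7,680 applies.
Caregiver Credit: €288,500 is at or below the €358,900 threshold, so the full €11,020 applies.
Total: €9,490 + €390 + €7,680 + €11,020 = €28,580.

€28,580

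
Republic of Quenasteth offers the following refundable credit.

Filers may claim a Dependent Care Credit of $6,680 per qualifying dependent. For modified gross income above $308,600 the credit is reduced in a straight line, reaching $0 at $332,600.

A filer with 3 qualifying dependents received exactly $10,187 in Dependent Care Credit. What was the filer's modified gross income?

$320,400

Full credit = 3 × $6,680 = $20,040.
$10,187 is 10,187/20,040 of the full $20,040, so 9,853/20,040 of the $24,000 range has been used: income = $308,600 + $24,000 × 9,853/20,040 = $320,400.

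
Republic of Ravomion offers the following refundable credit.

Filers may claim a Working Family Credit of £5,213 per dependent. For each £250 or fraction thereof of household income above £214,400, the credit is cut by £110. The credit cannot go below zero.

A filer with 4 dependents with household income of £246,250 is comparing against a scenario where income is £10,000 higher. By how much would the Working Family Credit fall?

£4,400

At £246,250 — base = 4 × £5,213 = £20,852. income exceeds £214,400 by £31,850, which is 128 full-or-partial £250 increments; reduction = 128 × £110 = £14,080, leaving £6,772.
At £256,250 — base = 4 × £5,213 = £20,852. income exceeds £214,400 by £41,850, which is 168 full-or-partial £250 increments; reduction = 168 × £110 = £18,480, leaving £2,372.
Lost: £6,772 − £2,372 = £4,400.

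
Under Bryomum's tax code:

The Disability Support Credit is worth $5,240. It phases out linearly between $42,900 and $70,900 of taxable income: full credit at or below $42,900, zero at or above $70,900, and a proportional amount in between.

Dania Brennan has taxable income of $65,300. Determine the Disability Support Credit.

$1,048

Disability Support Credit: $65,300 is $22,400 into a $28,000 phase-out range, leaving 5,600/28,000 of the credit: $5,240 × 5,600/28,000 = $1,048.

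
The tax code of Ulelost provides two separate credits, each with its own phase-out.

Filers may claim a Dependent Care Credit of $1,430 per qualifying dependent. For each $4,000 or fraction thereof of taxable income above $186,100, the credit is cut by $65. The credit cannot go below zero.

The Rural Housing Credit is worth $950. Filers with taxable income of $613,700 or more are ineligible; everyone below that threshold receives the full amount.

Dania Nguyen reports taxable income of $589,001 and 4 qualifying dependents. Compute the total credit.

Dependent Care Credit: base = 4 × $1,430 = $5,720. income exceeds $186,100 by $402,901 → 101 increments × $65 = $6,565 ≥ base, so the credit is $0.
Rural Housing Credit: $589,001 is below the $613,700 cutoff, so the full $950 applies.
Total: $0 + $950 = $950.

$950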